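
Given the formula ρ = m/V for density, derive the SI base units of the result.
Units of each symbol in ρ = m/V:
  m (mass): kg
  V (volume): m³  → in the denominator, contributes 1/m³

Multiplying the contributions: [kg] · [1/m³]
Adding exponents of each base unit: kg: 1, m: -3
SI base units of density: kg/m³

Answer: kg/m³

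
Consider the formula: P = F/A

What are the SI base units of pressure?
Units of each symbol in P = F/A:
  F (force): kg·m/s²
  A (area): m²  → in the denominator, contributes 1/m²

Multiplying the contributions: [kg·m/s²] · [1/m²]
Adding exponents of each base unit: kg: 1, m: -1, s: -2
SI base units of pressure: kg/(m·s²)

Answer: kg/(m·s²)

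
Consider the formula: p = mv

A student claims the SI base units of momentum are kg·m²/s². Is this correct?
Units of each symbol in p = mv:
  m (mass): kg
  v (velocity): m/s

Multiplying the contributions: [kg] · [m/s]
Adding exponents of each base unit: kg: 1, m: 1, s: -1
SI base units of momentum: kg·m/s

The claimed units kg·m²/s² (exponents kg: 1, m: 2, s: -2) do not match the derived units kg·m/s (exponents kg: 1, m: 1, s: -1), so the claim is incorrect.

Answer: No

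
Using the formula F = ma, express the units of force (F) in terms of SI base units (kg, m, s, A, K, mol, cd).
Units of each symbol in F = ma:
  m (mass): kg
  a (acceleration): m/s²

Multiplying the contributions: [kg] · [m/s²]
Adding exponents of each base unit: kg: 1, m: 1, s: -2
SI base units of force: kg·m/s²

Answer: kg·m/s²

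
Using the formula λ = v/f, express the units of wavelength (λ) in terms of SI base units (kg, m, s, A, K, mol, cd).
Units of each symbol in λ = v/f:
  v (wave speed): m/s
  f (frequency): 1/s  → in the denominator, contributes s

Multiplying the contributions: [m/s] · [s]
Adding exponents of each base unit: m: 1
SI base units of wavelength: m

Answer: m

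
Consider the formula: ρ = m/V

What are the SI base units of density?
Units of each symbol in ρ = m/V:
  m (mass): kg
  V (volume): m³  → in the denominator, contributes 1/m³

Multiplying the contributions: [kg] · [1/m³]
Adding exponents of each base unit: kg: 1, m: -3
SI base units of density: kg/m³

Answer: kg/m³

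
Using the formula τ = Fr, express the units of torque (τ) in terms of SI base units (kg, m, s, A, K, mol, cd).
Units of each symbol in τ = Fr:
  F (force): kg·m/s²
  r (lever arm): m

Multiplying the contributions: [kg·m/s²] · [m]
Adding exponents of each base unit: kg: 1, m: 2, s: -2
SI base units of torque: kg·m²/s²

Answer: kg·m²/s²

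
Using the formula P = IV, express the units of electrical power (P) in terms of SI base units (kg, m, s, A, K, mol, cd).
Units of each symbol in P = IV:
  I (current): A
  V (voltage, in volts): kg·m²/(s³·A)

Multiplying the contributions: [A] · [kg·m²/(s³·A)]
Adding exponents of each base unit: kg: 1, m: 2, s: -3
SI base units of electrical power: kg·m²/s³

Answer: kg·m²/s³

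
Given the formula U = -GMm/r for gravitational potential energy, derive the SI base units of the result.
Units of each symbol in U = -GMm/r:
  G (gravitational constant): m³/(kg·s²)
  M (mass): kg
  m (mass): kg
  r (distance): m  → in the denominator, contributes 1/m
  The minus sign does not affect the units.

Multiplying the contributions: [m³/(kg·s²)] · [kg] · [kg] · [1/m]
Adding exponents of each base unit: kg: 1, m: 2, s: -2
SI base units of gravitational potential energy: kg·m²/s²

Answer: kg·m²/s²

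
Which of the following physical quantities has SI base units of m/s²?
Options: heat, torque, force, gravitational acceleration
Checking the SI base units of each option:
  heat (Q = mcΔT): kg·m²/s²  ✗
  torque (τ = Fr): kg·m²/s²  ✗
  force (F = ma): kg·m/s²  ✗
  gravitational acceleration (g = GM/r²): m/s²  ✓ matches

Only gravitational acceleration has units m/s².

Answer: gravitational acceleration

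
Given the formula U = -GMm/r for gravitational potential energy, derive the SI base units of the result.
Units of each symbol in U = -GMm/r:
  G (gravitational constant): m³/(kg·s²)
  M (mass): kg
  m (mass): kg
  r (distance): m  → in the denominator, contributes 1/m
  The minus sign does not affect the units.

Multiplying the contributions: [m³/(kg·s²)] · [kg] · [kg] · [1/m]
Adding exponents of each base unit: kg: 1, m: 2, s: -2
SI base units of gravitational potential energy: kg·m²/s²

Answer: kg·m²/s²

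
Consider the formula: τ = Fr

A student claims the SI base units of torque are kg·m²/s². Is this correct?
Units of each symbol in τ = Fr:
  F (force): kg·m/s²
  r (lever arm): m

Multiplying the contributions: [kg·m/s²] · [m]
Adding exponents of each base unit: kg: 1, m: 2, s: -2
SI base units of torque: kg·m²/s²

The claimed units kg·m²/s² match the derived units, so the claim is correct.

Answer: Yes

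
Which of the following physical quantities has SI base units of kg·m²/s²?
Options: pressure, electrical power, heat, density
Checking the SI base units of each option:
  pressure (P = F/A): kg/(m·s²)  ✗
  electrical power (P = IV): kg·m²/s³  ✗
  heat (Q = mcΔT): kg·m²/s²  ✓ matches
  density (ρ = m/V): kg/m³  ✗

Only heat has units kg·m²/s².

Answer: heat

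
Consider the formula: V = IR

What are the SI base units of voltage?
Units of each symbol in V = IR:
  I (current): A
  R (resistance, in ohms): kg·m²/(s³·A²)

Multiplying the contributions: [A] · [kg·m²/(s³·A²)]
Adding exponents of each base unit: kg: 1, m: 2, s: -3, A: -1
SI base units of voltage: kg·m²/(s³·A)

Answer: kg·m²/(s³·A)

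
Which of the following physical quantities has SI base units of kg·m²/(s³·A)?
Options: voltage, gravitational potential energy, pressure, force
Checking the SI base units of each option:
  voltage (V = IR): kg·m²/(s³·A)  ✓ matches
  gravitational potential energy (U = -GMm/r): kg·m²/s²  ✗
  pressure (P = F/A): kg/(m·s²)  ✗
  force (F = ma): kg·m/s²  ✗

Only voltage has units kg·m²/(s³·A).

Answer: voltage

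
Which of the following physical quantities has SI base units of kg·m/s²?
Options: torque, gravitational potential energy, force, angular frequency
Checking the SI base units of each option:
  torque (τ = Fr): kg·m²/s²  ✗
  gravitational potential energy (U = -GMm/r): kg·m²/s²  ✗
  force (F = ma): kg·m/s²  ✓ matches
  angular frequency (ω = 2πf): 1/s  ✗

Only force has units kg·m/s².

Answer: force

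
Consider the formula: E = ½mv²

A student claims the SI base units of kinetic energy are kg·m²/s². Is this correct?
Units of each symbol in E = ½mv²:
  m (mass): kg
  v (speed): m/s  → to the power 2, contributes m²/s²
  The factor ½ is dimensionless.

Multiplying the contributions: [kg] · [m²/s²]
Adding exponents of each base unit: kg: 1, m: 2, s: -2
SI base units of kinetic energy: kg·m²/s²

The claimed units kg·m²/s² match the derived units, so the claim is correct.

Answer: Yes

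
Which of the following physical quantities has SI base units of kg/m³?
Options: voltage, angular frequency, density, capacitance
Checking the SI base units of each option:
  voltage (V = IR): kg·m²/(s³·A)  ✗
  angular frequency (ω = 2πf): 1/s  ✗
  density (ρ = m/V): kg/m³  ✓ matches
  capacitance (C = Q/V): s⁴·A²/(kg·m²)  ✗

Only density has units kg/m³.

Answer: density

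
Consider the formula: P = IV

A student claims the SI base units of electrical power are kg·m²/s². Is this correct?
Units of each symbol in P = IV:
  I (current): A
  V (voltage, in volts): kg·m²/(s³·A)

Multiplying the contributions: [A] · [kg·m²/(s³·A)]
Adding exponents of each base unit: kg: 1, m: 2, s: -3
SI base units of electrical power: kg·m²/s³

The claimed units kg·m²/s² (exponents kg: 1, m: 2, s: -2) do not match the derived units kg·m²/s³ (exponents kg: 1, m: 2, s: -3), so the claim is incorrect.

Answer: No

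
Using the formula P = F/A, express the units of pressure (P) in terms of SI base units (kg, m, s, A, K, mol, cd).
Units of each symbol in P = F/A:
  F (force): kg·m/s²
  A (area): m²  → in the denominator, contributes 1/m²

Multiplying the contributions: [kg·m/s²] · [1/m²]
Adding exponents of each base unit: kg: 1, m: -1, s: -2
SI base units of pressure: kg/(m·s²)

Answer: kg/(m·s²)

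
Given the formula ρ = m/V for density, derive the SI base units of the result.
Units of each symbol in ρ = m/V:
  m (mass): kg
  V (volume): m³  → in the denominator, contributes 1/m³

Multiplying the contributions: [kg] · [1/m³]
Adding exponents of each base unit: kg: 1, m: -3
SI base units of density: kg/m³

Answer: kg/m³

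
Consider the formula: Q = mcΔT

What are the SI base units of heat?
Units of each symbol in Q = mcΔT:
  m (mass): kg
  c (specific heat capacity, in J/(kg·K)): m²/(s²·K)
  ΔT (temperature change): K

Multiplying the contributions: [kg] · [m²/(s²·K)] · [K]
Adding exponents of each base unit: kg: 1, m: 2, s: -2
SI base units of heat: kg·m²/s²

Answer: kg·m²/s²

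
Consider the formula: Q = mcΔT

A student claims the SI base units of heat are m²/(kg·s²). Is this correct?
Units of each symbol in Q = mcΔT:
  m (mass): kg
  c (specific heat capacity, in J/(kg·K)): m²/(s²·K)
  ΔT (temperature change): K

Multiplying the contributions: [kg] · [m²/(s²·K)] · [K]
Adding exponents of each base unit: kg: 1, m: 2, s: -2
SI base units of heat: kg·m²/s²

The claimed units m²/(kg·s²) (exponents kg: -1, m: 2, s: -2) do not match the derived units kg·m²/s² (exponents kg: 1, m: 2, s: -2), so the claim is incorrect.

Answer: No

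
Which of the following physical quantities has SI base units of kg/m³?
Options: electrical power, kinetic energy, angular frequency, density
Checking the SI base units of each option:
  electrical power (P = IV): kg·m²/s³  ✗
  kinetic energy (E = ½mv²): kg·m²/s²  ✗
  angular frequency (ω = 2πf): 1/s  ✗
  density (ρ = m/V): kg/m³  ✓ matches

Only density has units kg/m³.

Answer: density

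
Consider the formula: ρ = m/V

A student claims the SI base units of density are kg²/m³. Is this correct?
Units of each symbol in ρ = m/V:
  m (mass): kg
  V (volume): m³  → in the denominator, contributes 1/m³

Multiplying the contributions: [kg] · [1/m³]
Adding exponents of each base unit: kg: 1, m: -3
SI base units of density: kg/m³

The claimed units kg²/m³ (exponents kg: 2, m: -3) do not match the derived units kg/m³ (exponents kg: 1, m: -3), so the claim is incorrect.

Answer: No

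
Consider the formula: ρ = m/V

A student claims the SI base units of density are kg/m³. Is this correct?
Units of each symbol in ρ = m/V:
  m (mass): kg
  V (volume): m³  → in the denominator, contributes 1/m³

Multiplying the contributions: [kg] · [1/m³]
Adding exponents of each base unit: kg: 1, m: -3
SI base units of density: kg/m³

The claimed units kg/m³ match the derived units, so the claim is correct.

Answer: Yes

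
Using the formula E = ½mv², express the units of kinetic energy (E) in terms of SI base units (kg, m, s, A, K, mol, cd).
Units of each symbol in E = ½mv²:
  m (mass): kg
  v (speed): m/s  → to the power 2, contributes m²/s²
  The factor ½ is dimensionless.

Multiplying the contributions: [kg] · [m²/s²]
Adding exponents of each base unit: kg: 1, m: 2, s: -2
SI base units of kinetic energy: kg·m²/s²

Answer: kg·m²/s²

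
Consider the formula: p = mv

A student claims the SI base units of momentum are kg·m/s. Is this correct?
Units of each symbol in p = mv:
  m (mass): kg
  v (velocity): m/s

Multiplying the contributions: [kg] · [m/s]
Adding exponents of each base unit: kg: 1, m: 1, s: -1
SI base units of momentum: kg·m/s

The claimed units kg·m/s match the derived units, so the claim is correct.

Answer: Yes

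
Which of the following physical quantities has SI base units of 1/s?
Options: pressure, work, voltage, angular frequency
Checking the SI base units of each option:
  pressure (P = F/A): kg/(m·s²)  ✗
  work (W = Fd): kg·m²/s²  ✗
  voltage (V = IR): kg·m²/(s³·A)  ✗
  angular frequency (ω = 2πf): 1/s  ✓ matches

Only angular frequency has units 1/s.

Answer: angular frequency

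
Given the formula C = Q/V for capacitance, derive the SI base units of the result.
Units of each symbol in C = Q/V:
  Q (charge, in coulombs): s·A
  V (voltage, in volts): kg·m²/(s³·A)  → in the denominator, contributes s³·A/(kg·m²)

Multiplying the contributions: [s·A] · [s³·A/(kg·m²)]
Adding exponents of each base unit: kg: -1, m: -2, s: 4, A: 2
SI base units of capacitance: s⁴·A²/(kg·m²)

Answer: s⁴·A²/(kg·m²)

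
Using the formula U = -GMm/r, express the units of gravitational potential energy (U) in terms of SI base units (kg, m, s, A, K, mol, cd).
Units of each symbol in U = -GMm/r:
  G (gravitational constant): m³/(kg·s²)
  M (mass): kg
  m (mass): kg
  r (distance): m  → in the denominator, contributes 1/m
  The minus sign does not affect the units.

Multiplying the contributions: [m³/(kg·s²)] · [kg] · [kg] · [1/m]
Adding exponents of each base unit: kg: 1, m: 2, s: -2
SI base units of gravitational potential energy: kg·m²/s²

Answer: kg·m²/s²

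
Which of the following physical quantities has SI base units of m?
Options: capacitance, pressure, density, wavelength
Checking the SI base units of each option:
  capacitance (C = Q/V): s⁴·A²/(kg·m²)  ✗
  pressure (P = F/A): kg/(m·s²)  ✗
  density (ρ = m/V): kg/m³  ✗
  wavelength (λ = v/f): m  ✓ matches

Only wavelength has units m.

Answer: wavelength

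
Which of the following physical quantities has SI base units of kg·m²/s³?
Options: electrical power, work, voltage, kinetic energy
Checking the SI base units of each option:
  electrical power (P = IV): kg·m²/s³  ✓ matches
  work (W = Fd): kg·m²/s²  ✗
  voltage (V = IR): kg·m²/(s³·A)  ✗
  kinetic energy (E = ½mv²): kg·m²/s²  ✗

Only electrical power has units kg·m²/s³.

Answer: electrical power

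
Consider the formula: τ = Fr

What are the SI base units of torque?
Units of each symbol in τ = Fr:
  F (force): kg·m/s²
  r (lever arm): m

Multiplying the contributions: [kg·m/s²] · [m]
Adding exponents of each base unit: kg: 1, m: 2, s: -2
SI base units of torque: kg·m²/s²

Answer: kg·m²/s²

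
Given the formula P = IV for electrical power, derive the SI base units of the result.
Units of each symbol in P = IV:
  I (current): A
  V (voltage, in volts): kg·m²/(s³·A)

Multiplying the contributions: [A] · [kg·m²/(s³·A)]
Adding exponents of each base unit: kg: 1, m: 2, s: -3
SI base units of electrical power: kg·m²/s³

Answer: kg·m²/s³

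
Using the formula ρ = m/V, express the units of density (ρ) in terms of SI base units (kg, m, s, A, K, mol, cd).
Units of each symbol in ρ = m/V:
  m (mass): kg
  V (volume): m³  → in the denominator, contributes 1/m³

Multiplying the contributions: [kg] · [1/m³]
Adding exponents of each base unit: kg: 1, m: -3
SI base units of density: kg/m³

Answer: kg/m³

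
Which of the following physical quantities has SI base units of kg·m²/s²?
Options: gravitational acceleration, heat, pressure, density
Checking the SI base units of each option:
  gravitational acceleration (g = GM/r²): m/s²  ✗
  heat (Q = mcΔT): kg·m²/s²  ✓ matches
  pressure (P = F/A): kg/(m·s²)  ✗
  density (ρ = m/V): kg/m³  ✗

Only heat has units kg·m²/s².

Answer: heat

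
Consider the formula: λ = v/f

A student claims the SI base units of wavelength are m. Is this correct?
Units of each symbol in λ = v/f:
  v (wave speed): m/s
  f (frequency): 1/s  → in the denominator, contributes s

Multiplying the contributions: [m/s] · [s]
Adding exponents of each base unit: m: 1
SI base units of wavelength: m

The claimed units m match the derived units, so the claim is correct.

Answer: Yes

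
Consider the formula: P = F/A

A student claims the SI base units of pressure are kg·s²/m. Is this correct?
Units of each symbol in P = F/A:
  F (force): kg·m/s²
  A (area): m²  → in the denominator, contributes 1/m²

Multiplying the contributions: [kg·m/s²] · [1/m²]
Adding exponents of each base unit: kg: 1, m: -1, s: -2
SI base units of pressure: kg/(m·s²)

The claimed units kg·s²/m (exponents kg: 1, m: -1, s: 2) do not match the derived units kg/(m·s²) (exponents kg: 1, m: -1, s: -2), so the claim is incorrect.

Answer: No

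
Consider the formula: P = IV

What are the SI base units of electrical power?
Units of each symbol in P = IV:
  I (current): A
  V (voltage, in volts): kg·m²/(s³·A)

Multiplying the contributions: [A] · [kg·m²/(s³·A)]
Adding exponents of each base unit: kg: 1, m: 2, s: -3
SI base units of electrical power: kg·m²/s³

Answer: kg·m²/s³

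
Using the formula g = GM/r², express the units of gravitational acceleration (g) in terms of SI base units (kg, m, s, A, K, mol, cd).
Units of each symbol in g = GM/r²:
  G (gravitational constant): m³/(kg·s²)
  M (mass): kg
  r (distance): m  → to the power 2 in the denominator, contributes 1/m²

Multiplying the contributions: [m³/(kg·s²)] · [kg] · [1/m²]
Adding exponents of each base unit: m: 1, s: -2
SI base units of gravitational acceleration: m/s²

Answer: m/s²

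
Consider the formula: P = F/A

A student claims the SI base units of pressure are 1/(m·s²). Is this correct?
Units of each symbol in P = F/A:
  F (force): kg·m/s²
  A (area): m²  → in the denominator, contributes 1/m²

Multiplying the contributions: [kg·m/s²] · [1/m²]
Adding exponents of each base unit: kg: 1, m: -1, s: -2
SI base units of pressure: kg/(m·s²)

The claimed units 1/(m·s²) (exponents m: -1, s: -2) do not match the derived units kg/(m·s²) (exponents kg: 1, m: -1, s: -2), so the claim is incorrect.

Answer: No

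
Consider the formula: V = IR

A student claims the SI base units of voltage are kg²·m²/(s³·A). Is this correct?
Units of each symbol in V = IR:
  I (current): A
  R (resistance, in ohms): kg·m²/(s³·A²)

Multiplying the contributions: [A] · [kg·m²/(s³·A²)]
Adding exponents of each base unit: kg: 1, m: 2, s: -3, A: -1
SI base units of voltage: kg·m²/(s³·A)

The claimed units kg²·m²/(s³·A) (exponents kg: 2, m: 2, s: -3, A: -1) do not match the derived units kg·m²/(s³·A) (exponents kg: 1, m: 2, s: -3, A: -1), so the claim is incorrect.

Answer: No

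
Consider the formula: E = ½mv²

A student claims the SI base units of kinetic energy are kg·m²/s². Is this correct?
Units of each symbol in E = ½mv²:
  m (mass): kg
  v (speed): m/s  → to the power 2, contributes m²/s²
  The factor ½ is dimensionless.

Multiplying the contributions: [kg] · [m²/s²]
Adding exponents of each base unit: kg: 1, m: 2, s: -2
SI base units of kinetic energy: kg·m²/s²

The claimed units kg·m²/s² match the derived units, so the claim is correct.

Answer: Yes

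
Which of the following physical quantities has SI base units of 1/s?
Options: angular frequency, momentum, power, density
Checking the SI base units of each option:
  angular frequency (ω = 2πf): 1/s  ✓ matches
  momentum (p = mv): kg·m/s  ✗
  power (P = W/t): kg·m²/s³  ✗
  density (ρ = m/V): kg/m³  ✗

Only angular frequency has units 1/s.

Answer: angular frequency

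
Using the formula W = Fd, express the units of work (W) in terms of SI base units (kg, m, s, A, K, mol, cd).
Units of each symbol in W = Fd:
  F (force): kg·m/s²
  d (displacement): m

Multiplying the contributions: [kg·m/s²] · [m]
Adding exponents of each base unit: kg: 1, m: 2, s: -2
SI base units of work: kg·m²/s²

Answer: kg·m²/s²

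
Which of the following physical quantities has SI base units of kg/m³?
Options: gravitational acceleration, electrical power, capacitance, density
Checking the SI base units of each option:
  gravitational acceleration (g = GM/r²): m/s²  ✗
  electrical power (P = IV): kg·m²/s³  ✗
  capacitance (C = Q/V): s⁴·A²/(kg·m²)  ✗
  density (ρ = m/V): kg/m³  ✓ matches

Only density has units kg/m³.

Answer: density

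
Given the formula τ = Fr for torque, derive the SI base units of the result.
Units of each symbol in τ = Fr:
  F (force): kg·m/s²
  r (lever arm): m

Multiplying the contributions: [kg·m/s²] · [m]
Adding exponents of each base unit: kg: 1, m: 2, s: -2
SI base units of torque: kg·m²/s²

Answer: kg·m²/s²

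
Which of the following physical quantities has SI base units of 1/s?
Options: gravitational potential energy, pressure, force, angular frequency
Checking the SI base units of each option:
  gravitational potential energy (U = -GMm/r): kg·m²/s²  ✗
  pressure (P = F/A): kg/(m·s²)  ✗
  force (F = ma): kg·m/s²  ✗
  angular frequency (ω = 2πf): 1/s  ✓ matches

Only angular frequency has units 1/s.

Answer: angular frequency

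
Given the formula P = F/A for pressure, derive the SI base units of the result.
Units of each symbol in P = F/A:
  F (force): kg·m/s²
  A (area): m²  → in the denominator, contributes 1/m²

Multiplying the contributions: [kg·m/s²] · [1/m²]
Adding exponents of each base unit: kg: 1, m: -1, s: -2
SI base units of pressure: kg/(m·s²)

Answer: kg/(m·s²)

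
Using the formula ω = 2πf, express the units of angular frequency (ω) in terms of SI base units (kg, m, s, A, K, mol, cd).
Units of each symbol in ω = 2πf:
  f (frequency): 1/s
  The factor 2π is dimensionless.

Multiplying the contributions: [1/s]
Adding exponents of each base unit: s: -1
SI base units of angular frequency: 1/s

Answer: 1/s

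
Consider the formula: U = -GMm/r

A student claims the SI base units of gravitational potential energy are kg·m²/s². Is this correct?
Units of each symbol in U = -GMm/r:
  G (gravitational constant): m³/(kg·s²)
  M (mass): kg
  m (mass): kg
  r (distance): m  → in the denominator, contributes 1/m
  The minus sign does not affect the units.

Multiplying the contributions: [m³/(kg·s²)] · [kg] · [kg] · [1/m]
Adding exponents of each base unit: kg: 1, m: 2, s: -2
SI base units of gravitational potential energy: kg·m²/s²

The claimed units kg·m²/s² match the derived units, so the claim is correct.

Answer: Yes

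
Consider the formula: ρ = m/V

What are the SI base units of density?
Units of each symbol in ρ = m/V:
  m (mass): kg
  V (volume): m³  → in the denominator, contributes 1/m³

Multiplying the contributions: [kg] · [1/m³]
Adding exponents of each base unit: kg: 1, m: -3
SI base units of density: kg/m³

Answer: kg/m³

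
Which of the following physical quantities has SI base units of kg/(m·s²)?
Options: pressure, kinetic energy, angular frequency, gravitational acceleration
Checking the SI base units of each option:
  pressure (P = F/A): kg/(m·s²)  ✓ matches
  kinetic energy (E = ½mv²): kg·m²/s²  ✗
  angular frequency (ω = 2πf): 1/s  ✗
  gravitational acceleration (g = GM/r²): m/s²  ✗

Only pressure has units kg/(m·s²).

Answer: pressure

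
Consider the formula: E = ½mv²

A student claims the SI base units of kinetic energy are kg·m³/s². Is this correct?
Units of each symbol in E = ½mv²:
  m (mass): kg
  v (speed): m/s  → to the power 2, contributes m²/s²
  The factor ½ is dimensionless.

Multiplying the contributions: [kg] · [m²/s²]
Adding exponents of each base unit: kg: 1, m: 2, s: -2
SI base units of kinetic energy: kg·m²/s²

The claimed units kg·m³/s² (exponents kg: 1, m: 3, s: -2) do not match the derived units kg·m²/s² (exponents kg: 1, m: 2, s: -2), so the claim is incorrect.

Answer: No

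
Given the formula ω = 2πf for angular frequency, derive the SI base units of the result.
Units of each symbol in ω = 2πf:
  f (frequency): 1/s
  The factor 2π is dimensionless.

Multiplying the contributions: [1/s]
Adding exponents of each base unit: s: -1
SI base units of angular frequency: 1/s

Answer: 1/s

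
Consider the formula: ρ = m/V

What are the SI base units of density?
Units of each symbol in ρ = m/V:
  m (mass): kg
  V (volume): m³  → in the denominator, contributes 1/m³

Multiplying the contributions: [kg] · [1/m³]
Adding exponents of each base unit: kg: 1, m: -3
SI base units of density: kg/m³

Answer: kg/m³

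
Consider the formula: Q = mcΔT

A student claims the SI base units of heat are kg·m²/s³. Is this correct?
Units of each symbol in Q = mcΔT:
  m (mass): kg
  c (specific heat capacity, in J/(kg·K)): m²/(s²·K)
  ΔT (temperature change): K

Multiplying the contributions: [kg] · [m²/(s²·K)] · [K]
Adding exponents of each base unit: kg: 1, m: 2, s: -2
SI base units of heat: kg·m²/s²

The claimed units kg·m²/s³ (exponents kg: 1, m: 2, s: -3) do not match the derived units kg·m²/s² (exponents kg: 1, m: 2, s: -2), so the claim is incorrect.

Answer: No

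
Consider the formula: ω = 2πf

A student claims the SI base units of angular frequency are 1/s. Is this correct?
Units of each symbol in ω = 2πf:
  f (frequency): 1/s
  The factor 2π is dimensionless.

Multiplying the contributions: [1/s]
Adding exponents of each base unit: s: -1
SI base units of angular frequency: 1/s

The claimed units 1/s match the derived units, so the claim is correct.

Answer: Yes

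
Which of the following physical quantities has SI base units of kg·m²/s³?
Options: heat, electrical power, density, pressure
Checking the SI base units of each option:
  heat (Q = mcΔT): kg·m²/s²  ✗
  electrical power (P = IV): kg·m²/s³  ✓ matches
  density (ρ = m/V): kg/m³  ✗
  pressure (P = F/A): kg/(m·s²)  ✗

Only electrical power has units kg·m²/s³.

Answer: electrical power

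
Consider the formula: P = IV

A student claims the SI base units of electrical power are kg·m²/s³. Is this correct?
Units of each symbol in P = IV:
  I (current): A
  V (voltage, in volts): kg·m²/(s³·A)

Multiplying the contributions: [A] · [kg·m²/(s³·A)]
Adding exponents of each base unit: kg: 1, m: 2, s: -3
SI base units of electrical power: kg·m²/s³

The claimed units kg·m²/s³ match the derived units, so the claim is correct.

Answer: Yes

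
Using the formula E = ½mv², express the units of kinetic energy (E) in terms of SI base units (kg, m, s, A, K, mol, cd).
Units of each symbol in E = ½mv²:
  m (mass): kg
  v (speed): m/s  → to the power 2, contributes m²/s²
  The factor ½ is dimensionless.

Multiplying the contributions: [kg] · [m²/s²]
Adding exponents of each base unit: kg: 1, m: 2, s: -2
SI base units of kinetic energy: kg·m²/s²

Answer: kg·m²/s²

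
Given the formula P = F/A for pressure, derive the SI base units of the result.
Units of each symbol in P = F/A:
  F (force): kg·m/s²
  A (area): m²  → in the denominator, contributes 1/m²

Multiplying the contributions: [kg·m/s²] · [1/m²]
Adding exponents of each base unit: kg: 1, m: -1, s: -2
SI base units of pressure: kg/(m·s²)

Answer: kg/(m·s²)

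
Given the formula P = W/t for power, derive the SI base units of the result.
Units of each symbol in P = W/t:
  W (work): kg·m²/s²
  t (time): s  → in the denominator, contributes 1/s

Multiplying the contributions: [kg·m²/s²] · [1/s]
Adding exponents of each base unit: kg: 1, m: 2, s: -3
SI base units of power: kg·m²/s³

Answer: kg·m²/s³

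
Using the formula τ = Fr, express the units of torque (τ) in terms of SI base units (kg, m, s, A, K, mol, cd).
Units of each symbol in τ = Fr:
  F (force): kg·m/s²
  r (lever arm): m

Multiplying the contributions: [kg·m/s²] · [m]
Adding exponents of each base unit: kg: 1, m: 2, s: -2
SI base units of torque: kg·m²/s²

Answer: kg·m²/s²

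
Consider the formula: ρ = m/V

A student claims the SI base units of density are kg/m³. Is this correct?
Units of each symbol in ρ = m/V:
  m (mass): kg
  V (volume): m³  → in the denominator, contributes 1/m³

Multiplying the contributions: [kg] · [1/m³]
Adding exponents of each base unit: kg: 1, m: -3
SI base units of density: kg/m³

The claimed units kg/m³ match the derived units, so the claim is correct.

Answer: Yes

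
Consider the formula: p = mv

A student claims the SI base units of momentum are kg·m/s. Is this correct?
Units of each symbol in p = mv:
  m (mass): kg
  v (velocity): m/s

Multiplying the contributions: [kg] · [m/s]
Adding exponents of each base unit: kg: 1, m: 1, s: -1
SI base units of momentum: kg·m/s

The claimed units kg·m/s match the derived units, so the claim is correct.

Answer: Yes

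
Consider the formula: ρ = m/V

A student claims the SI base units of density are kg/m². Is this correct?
Units of each symbol in ρ = m/V:
  m (mass): kg
  V (volume): m³  → in the denominator, contributes 1/m³

Multiplying the contributions: [kg] · [1/m³]
Adding exponents of each base unit: kg: 1, m: -3
SI base units of density: kg/m³

The claimed units kg/m² (exponents kg: 1, m: -2) do not match the derived units kg/m³ (exponents kg: 1, m: -3), so the claim is incorrect.

Answer: No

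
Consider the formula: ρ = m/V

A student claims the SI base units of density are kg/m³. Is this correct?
Units of each symbol in ρ = m/V:
  m (mass): kg
  V (volume): m³  → in the denominator, contributes 1/m³

Multiplying the contributions: [kg] · [1/m³]
Adding exponents of each base unit: kg: 1, m: -3
SI base units of density: kg/m³

The claimed units kg/m³ match the derived units, so the claim is correct.

Answer: Yes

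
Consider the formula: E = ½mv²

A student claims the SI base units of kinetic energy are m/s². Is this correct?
Units of each symbol in E = ½mv²:
  m (mass): kg
  v (speed): m/s  → to the power 2, contributes m²/s²
  The factor ½ is dimensionless.

Multiplying the contributions: [kg] · [m²/s²]
Adding exponents of each base unit: kg: 1, m: 2, s: -2
SI base units of kinetic energy: kg·m²/s²

The claimed units m/s² (exponents m: 1, s: -2) do not match the derived units kg·m²/s² (exponents kg: 1, m: 2, s: -2), so the claim is incorrect.

Answer: No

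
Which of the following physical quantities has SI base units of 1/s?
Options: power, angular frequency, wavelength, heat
Checking the SI base units of each option:
  power (P = W/t): kg·m²/s³  ✗
  angular frequency (ω = 2πf): 1/s  ✓ matches
  wavelength (λ = v/f): m  ✗
  heat (Q = mcΔT): kg·m²/s²  ✗

Only angular frequency has units 1/s.

Answer: angular frequency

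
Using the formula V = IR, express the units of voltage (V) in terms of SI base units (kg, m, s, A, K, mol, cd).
Units of each symbol in V = IR:
  I (current): A
  R (resistance, in ohms): kg·m²/(s³·A²)

Multiplying the contributions: [A] · [kg·m²/(s³·A²)]
Adding exponents of each base unit: kg: 1, m: 2, s: -3, A: -1
SI base units of voltage: kg·m²/(s³·A)

Answer: kg·m²/(s³·A)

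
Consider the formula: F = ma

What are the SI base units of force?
Units of each symbol in F = ma:
  m (mass): kg
  a (acceleration): m/s²

Multiplying the contributions: [kg] · [m/s²]
Adding exponents of each base unit: kg: 1, m: 1, s: -2
SI base units of force: kg·m/s²

Answer: kg·m/s²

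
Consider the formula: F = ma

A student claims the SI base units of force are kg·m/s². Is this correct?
Units of each symbol in F = ma:
  m (mass): kg
  a (acceleration): m/s²

Multiplying the contributions: [kg] · [m/s²]
Adding exponents of each base unit: kg: 1, m: 1, s: -2
SI base units of force: kg·m/s²

The claimed units kg·m/s² match the derived units, so the claim is correct.

Answer: Yes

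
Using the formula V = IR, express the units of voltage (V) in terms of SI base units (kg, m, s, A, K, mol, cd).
Units of each symbol in V = IR:
  I (current): A
  R (resistance, in ohms): kg·m²/(s³·A²)

Multiplying the contributions: [A] · [kg·m²/(s³·A²)]
Adding exponents of each base unit: kg: 1, m: 2, s: -3, A: -1
SI base units of voltage: kg·m²/(s³·A)

Answer: kg·m²/(s³·A)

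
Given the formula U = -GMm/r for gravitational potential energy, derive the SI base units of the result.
Units of each symbol in U = -GMm/r:
  G (gravitational constant): m³/(kg·s²)
  M (mass): kg
  m (mass): kg
  r (distance): m  → in the denominator, contributes 1/m
  The minus sign does not affect the units.

Multiplying the contributions: [m³/(kg·s²)] · [kg] · [kg] · [1/m]
Adding exponents of each base unit: kg: 1, m: 2, s: -2
SI base units of gravitational potential energy: kg·m²/s²

Answer: kg·m²/s²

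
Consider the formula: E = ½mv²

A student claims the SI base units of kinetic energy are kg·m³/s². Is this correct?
Units of each symbol in E = ½mv²:
  m (mass): kg
  v (speed): m/s  → to the power 2, contributes m²/s²
  The factor ½ is dimensionless.

Multiplying the contributions: [kg] · [m²/s²]
Adding exponents of each base unit: kg: 1, m: 2, s: -2
SI base units of kinetic energy: kg·m²/s²

The claimed units kg·m³/s² (exponents kg: 1, m: 3, s: -2) do not match the derived units kg·m²/s² (exponents kg: 1, m: 2, s: -2), so the claim is incorrect.

Answer: No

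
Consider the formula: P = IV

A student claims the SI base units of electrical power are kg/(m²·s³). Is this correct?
Units of each symbol in P = IV:
  I (current): A
  V (voltage, in volts): kg·m²/(s³·A)

Multiplying the contributions: [A] · [kg·m²/(s³·A)]
Adding exponents of each base unit: kg: 1, m: 2, s: -3
SI base units of electrical power: kg·m²/s³

The claimed units kg/(m²·s³) (exponents kg: 1, m: -2, s: -3) do not match the derived units kg·m²/s³ (exponents kg: 1, m: 2, s: -3), so the claim is incorrect.

Answer: No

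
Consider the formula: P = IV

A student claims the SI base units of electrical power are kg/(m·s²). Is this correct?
Units of each symbol in P = IV:
  I (current): A
  V (voltage, in volts): kg·m²/(s³·A)

Multiplying the contributions: [A] · [kg·m²/(s³·A)]
Adding exponents of each base unit: kg: 1, m: 2, s: -3
SI base units of electrical power: kg·m²/s³

The claimed units kg/(m·s²) (exponents kg: 1, m: -1, s: -2) do not match the derived units kg·m²/s³ (exponents kg: 1, m: 2, s: -3), so the claim is incorrect.

Answer: No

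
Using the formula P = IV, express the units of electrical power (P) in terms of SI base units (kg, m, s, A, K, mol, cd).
Units of each symbol in P = IV:
  I (current): A
  V (voltage, in volts): kg·m²/(s³·A)

Multiplying the contributions: [A] · [kg·m²/(s³·A)]
Adding exponents of each base unit: kg: 1, m: 2, s: -3
SI base units of electrical power: kg·m²/s³

Answer: kg·m²/s³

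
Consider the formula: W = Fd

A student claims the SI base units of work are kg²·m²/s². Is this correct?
Units of each symbol in W = Fd:
  F (force): kg·m/s²
  d (displacement): m

Multiplying the contributions: [kg·m/s²] · [m]
Adding exponents of each base unit: kg: 1, m: 2, s: -2
SI base units of work: kg·m²/s²

The claimed units kg²·m²/s² (exponents kg: 2, m: 2, s: -2) do not match the derived units kg·m²/s² (exponents kg: 1, m: 2, s: -2), so the claim is incorrect.

Answer: No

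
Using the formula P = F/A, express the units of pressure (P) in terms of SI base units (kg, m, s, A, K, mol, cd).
Units of each symbol in P = F/A:
  F (force): kg·m/s²
  A (area): m²  → in the denominator, contributes 1/m²

Multiplying the contributions: [kg·m/s²] · [1/m²]
Adding exponents of each base unit: kg: 1, m: -1, s: -2
SI base units of pressure: kg/(m·s²)

Answer: kg/(m·s²)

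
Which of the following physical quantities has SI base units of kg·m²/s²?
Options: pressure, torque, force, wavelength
Checking the SI base units of each option:
  pressure (P = F/A): kg/(m·s²)  ✗
  torque (τ = Fr): kg·m²/s²  ✓ matches
  force (F = ma): kg·m/s²  ✗
  wavelength (λ = v/f): m  ✗

Only torque has units kg·m²/s².

Answer: torque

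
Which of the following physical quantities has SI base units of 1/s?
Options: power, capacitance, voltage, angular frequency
Checking the SI base units of each option:
  power (P = W/t): kg·m²/s³  ✗
  capacitance (C = Q/V): s⁴·A²/(kg·m²)  ✗
  voltage (V = IR): kg·m²/(s³·A)  ✗
  angular frequency (ω = 2πf): 1/s  ✓ matches

Only angular frequency has units 1/s.

Answer: angular frequency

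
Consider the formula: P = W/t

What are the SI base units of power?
Units of each symbol in P = W/t:
  W (work): kg·m²/s²
  t (time): s  → in the denominator, contributes 1/s

Multiplying the contributions: [kg·m²/s²] · [1/s]
Adding exponents of each base unit: kg: 1, m: 2, s: -3
SI base units of power: kg·m²/s³

Answer: kg·m²/s³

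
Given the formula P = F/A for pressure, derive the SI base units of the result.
Units of each symbol in P = F/A:
  F (force): kg·m/s²
  A (area): m²  → in the denominator, contributes 1/m²

Multiplying the contributions: [kg·m/s²] · [1/m²]
Adding exponents of each base unit: kg: 1, m: -1, s: -2
SI base units of pressure: kg/(m·s²)

Answer: kg/(m·s²)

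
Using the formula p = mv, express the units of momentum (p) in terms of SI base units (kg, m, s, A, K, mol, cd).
Units of each symbol in p = mv:
  m (mass): kg
  v (velocity): m/s

Multiplying the contributions: [kg] · [m/s]
Adding exponents of each base unit: kg: 1, m: 1, s: -1
SI base units of momentum: kg·m/s

Answer: kg·m/s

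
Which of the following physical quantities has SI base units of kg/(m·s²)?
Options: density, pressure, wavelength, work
Checking the SI base units of each option:
  density (ρ = m/V): kg/m³  ✗
  pressure (P = F/A): kg/(m·s²)  ✓ matches
  wavelength (λ = v/f): m  ✗
  work (W = Fd): kg·m²/s²  ✗

Only pressure has units kg/(m·s²).

Answer: pressure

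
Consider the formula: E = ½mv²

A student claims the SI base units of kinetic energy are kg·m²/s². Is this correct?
Units of each symbol in E = ½mv²:
  m (mass): kg
  v (speed): m/s  → to the power 2, contributes m²/s²
  The factor ½ is dimensionless.

Multiplying the contributions: [kg] · [m²/s²]
Adding exponents of each base unit: kg: 1, m: 2, s: -2
SI base units of kinetic energy: kg·m²/s²

The claimed units kg·m²/s² match the derived units, so the claim is correct.

Answer: Yes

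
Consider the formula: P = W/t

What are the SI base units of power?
Units of each symbol in P = W/t:
  W (work): kg·m²/s²
  t (time): s  → in the denominator, contributes 1/s

Multiplying the contributions: [kg·m²/s²] · [1/s]
Adding exponents of each base unit: kg: 1, m: 2, s: -3
SI base units of power: kg·m²/s³

Answer: kg·m²/s³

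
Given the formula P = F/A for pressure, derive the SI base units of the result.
Units of each symbol in P = F/A:
  F (force): kg·m/s²
  A (area): m²  → in the denominator, contributes 1/m²

Multiplying the contributions: [kg·m/s²] · [1/m²]
Adding exponents of each base unit: kg: 1, m: -1, s: -2
SI base units of pressure: kg/(m·s²)

Answer: kg/(m·s²)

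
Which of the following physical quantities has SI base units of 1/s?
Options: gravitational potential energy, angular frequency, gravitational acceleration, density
Checking the SI base units of each option:
  gravitational potential energy (U = -GMm/r): kg·m²/s²  ✗
  angular frequency (ω = 2πf): 1/s  ✓ matches
  gravitational acceleration (g = GM/r²): m/s²  ✗
  density (ρ = m/V): kg/m³  ✗

Only angular frequency has units 1/s.

Answer: angular frequency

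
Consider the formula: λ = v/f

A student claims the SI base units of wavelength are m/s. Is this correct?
Units of each symbol in λ = v/f:
  v (wave speed): m/s
  f (frequency): 1/s  → in the denominator, contributes s

Multiplying the contributions: [m/s] · [s]
Adding exponents of each base unit: m: 1
SI base units of wavelength: m

The claimed units m/s (exponents m: 1, s: -1) do not match the derived units m (exponents m: 1), so the claim is incorrect.

Answer: No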